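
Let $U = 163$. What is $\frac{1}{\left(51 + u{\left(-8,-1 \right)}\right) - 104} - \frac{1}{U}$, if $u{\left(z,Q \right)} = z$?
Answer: $- \frac{224}{9943} \approx -0.022528$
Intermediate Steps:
$\frac{1}{\left(51 + u{\left(-8,-1 \right)}\right) - 104} - \frac{1}{U} = \frac{1}{\left(51 - 8\right) - 104} - \frac{1}{163} = \frac{1}{43 - 104} - \frac{1}{163} = \frac{1}{-61} - \frac{1}{163} = - \frac{1}{61} - \frac{1}{163} = - \frac{224}{9943}$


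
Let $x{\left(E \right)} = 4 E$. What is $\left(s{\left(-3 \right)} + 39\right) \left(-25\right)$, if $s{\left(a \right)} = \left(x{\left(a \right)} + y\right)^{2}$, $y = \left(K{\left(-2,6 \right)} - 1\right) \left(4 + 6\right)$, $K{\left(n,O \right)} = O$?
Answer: $-37075$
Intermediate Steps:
$y = 50$ ($y = \left(6 - 1\right) \left(4 + 6\right) = 5 \cdot 10 = 50$)
$s{\left(a \right)} = \left(50 + 4 a\right)^{2}$ ($s{\left(a \right)} = \left(4 a + 50\right)^{2} = \left(50 + 4 a\right)^{2}$)
$\left(s{\left(-3 \right)} + 39\right) \left(-25\right) = \left(4 \left(25 + 2 \left(-3\right)\right)^{2} + 39\right) \left(-25\right) = \left(4 \left(25 - 6\right)^{2} + 39\right) \left(-25\right) = \left(4 \cdot 19^{2} + 39\right) \left(-25\right) = \left(4 \cdot 361 + 39\right) \left(-25\right) = \left(1444 + 39\right) \left(-25\right) = 1483 \left(-25\right) = -37075$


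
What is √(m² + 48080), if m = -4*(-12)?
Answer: 4*√3149 ≈ 224.46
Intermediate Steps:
m = 48
√(m² + 48080) = √(48² + 48080) = √(2304 + 48080) = √50384 = 4*√3149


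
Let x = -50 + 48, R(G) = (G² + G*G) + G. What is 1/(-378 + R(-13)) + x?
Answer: -107/53 ≈ -2.0189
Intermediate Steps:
R(G) = G + 2*G² (R(G) = (G² + G²) + G = 2*G² + G = G + 2*G²)
x = -2
1/(-378 + R(-13)) + x = 1/(-378 - 13*(1 + 2*(-13))) - 2 = 1/(-378 - 13*(1 - 26)) - 2 = 1/(-378 - 13*(-25)) - 2 = 1/(-378 + 325) - 2 = 1/(-53) - 2 = -1/53 - 2 = -107/53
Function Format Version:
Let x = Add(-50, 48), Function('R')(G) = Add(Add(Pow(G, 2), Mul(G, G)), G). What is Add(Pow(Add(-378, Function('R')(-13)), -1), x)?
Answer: Rational(-107, 53) ≈ -2.0189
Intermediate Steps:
Function('R')(G) = Add(G, Mul(2, Pow(G, 2))) (Function('R')(G) = Add(Add(Pow(G, 2), Pow(G, 2)), G) = Add(Mul(2, Pow(G, 2)), G) = Add(G, Mul(2, Pow(G, 2))))
x = -2
Add(Pow(Add(-378, Function('R')(-13)), -1), x) = Add(Pow(Add(-378, Mul(-13, Add(1, Mul(2, -13)))), -1), -2) = Add(Pow(Add(-378, Mul(-13, Add(1, -26))), -1), -2) = Add(Pow(Add(-378, Mul(-13, -25)), -1), -2) = Add(Pow(Add(-378, 325), -1), -2) = Add(Pow(-53, -1), -2) = Add(Rational(-1, 53), -2) = Rational(-107, 53)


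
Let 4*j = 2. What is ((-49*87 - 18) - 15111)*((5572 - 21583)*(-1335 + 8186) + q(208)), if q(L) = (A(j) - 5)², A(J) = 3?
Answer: 2127134794944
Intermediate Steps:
j = ½ (j = (¼)*2 = ½ ≈ 0.50000)
q(L) = 4 (q(L) = (3 - 5)² = (-2)² = 4)
((-49*87 - 18) - 15111)*((5572 - 21583)*(-1335 + 8186) + q(208)) = ((-49*87 - 18) - 15111)*((5572 - 21583)*(-1335 + 8186) + 4) = ((-4263 - 18) - 15111)*(-16011*6851 + 4) = (-4281 - 15111)*(-109691361 + 4) = -19392*(-109691357) = 2127134794944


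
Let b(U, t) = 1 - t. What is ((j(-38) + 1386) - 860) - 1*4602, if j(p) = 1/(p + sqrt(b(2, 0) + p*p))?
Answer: -4038 + 17*sqrt(5) ≈ -4000.0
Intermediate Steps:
j(p) = 1/(p + sqrt(1 + p**2)) (j(p) = 1/(p + sqrt((1 - 1*0) + p*p)) = 1/(p + sqrt((1 + 0) + p**2)) = 1/(p + sqrt(1 + p**2)))
((j(-38) + 1386) - 860) - 1*4602 = ((1/(-38 + sqrt(1 + (-38)**2)) + 1386) - 860) - 1*4602 = ((1/(-38 + sqrt(1 + 1444)) + 1386) - 860) - 4602 = ((1/(-38 + sqrt(1445)) + 1386) - 860) - 4602 = ((1/(-38 + 17*sqrt(5)) + 1386) - 860) - 4602 = ((1386 + 1/(-38 + 17*sqrt(5))) - 860) - 4602 = (526 + 1/(-38 + 17*sqrt(5))) - 4602 = -4076 + 1/(-38 + 17*sqrt(5))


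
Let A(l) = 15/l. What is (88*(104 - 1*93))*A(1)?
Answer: 14520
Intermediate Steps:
(88*(104 - 1*93))*A(1) = (88*(104 - 1*93))*(15/1) = (88*(104 - 93))*(15*1) = (88*11)*15 = 968*15 = 14520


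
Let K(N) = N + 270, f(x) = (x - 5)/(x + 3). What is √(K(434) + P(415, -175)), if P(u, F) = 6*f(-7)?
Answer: 19*√2 ≈ 26.870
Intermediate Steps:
f(x) = (-5 + x)/(3 + x)
P(u, F) = 18 (P(u, F) = 6*((-5 - 7)/(3 - 7)) = 6*(-12/(-4)) = 6*(-¼*(-12)) = 6*3 = 18)
K(N) = 270 + N
√(K(434) + P(415, -175)) = √((270 + 434) + 18) = √(704 + 18) = √722 = 19*√2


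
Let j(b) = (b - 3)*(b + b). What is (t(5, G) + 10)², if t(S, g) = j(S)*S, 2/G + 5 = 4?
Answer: 12100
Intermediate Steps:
G = -2 (G = 2/(-5 + 4) = 2/(-1) = 2*(-1) = -2)
j(b) = 2*b*(-3 + b) (j(b) = (-3 + b)*(2*b) = 2*b*(-3 + b))
t(S, g) = 2*S²*(-3 + S) (t(S, g) = (2*S*(-3 + S))*S = 2*S²*(-3 + S))
(t(5, G) + 10)² = (2*5²*(-3 + 5) + 10)² = (2*25*2 + 10)² = (100 + 10)² = 110² = 12100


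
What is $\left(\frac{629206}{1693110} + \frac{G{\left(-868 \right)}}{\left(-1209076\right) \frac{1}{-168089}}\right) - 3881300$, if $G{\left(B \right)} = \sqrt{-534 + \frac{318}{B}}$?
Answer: $- \frac{3285733606897}{846555} + \frac{168089 i \sqrt{100651110}}{524738984} \approx -3.8813 \cdot 10^{6} + 3.2137 i$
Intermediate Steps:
$\left(\frac{629206}{1693110} + \frac{G{\left(-868 \right)}}{\left(-1209076\right) \frac{1}{-168089}}\right) - 3881300 = \left(\frac{629206}{1693110} + \frac{\sqrt{-534 + \frac{318}{-868}}}{\left(-1209076\right) \frac{1}{-168089}}\right) - 3881300 = \left(629206 \cdot \frac{1}{1693110} + \frac{\sqrt{-534 + 318 \left(- \frac{1}{868}\right)}}{\left(-1209076\right) \left(- \frac{1}{168089}\right)}\right) - 3881300 = \left(\frac{314603}{846555} + \frac{\sqrt{-534 - \frac{159}{434}}}{\frac{1209076}{168089}}\right) - 3881300 = \left(\frac{314603}{846555} + \sqrt{- \frac{231915}{434}} \cdot \frac{168089}{1209076}\right) - 3881300 = \left(\frac{314603}{846555} + \frac{i \sqrt{100651110}}{434} \cdot \frac{168089}{1209076}\right) - 3881300 = \left(\frac{314603}{846555} + \frac{168089 i \sqrt{100651110}}{524738984}\right) - 3881300 = - \frac{3285733606897}{846555} + \frac{168089 i \sqrt{100651110}}{524738984}$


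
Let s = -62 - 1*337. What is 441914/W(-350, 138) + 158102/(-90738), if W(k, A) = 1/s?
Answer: -7999629389185/45369 ≈ -1.7632e+8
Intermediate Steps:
s = -399 (s = -62 - 337 = -399)
W(k, A) = -1/399 (W(k, A) = 1/(-399) = -1/399)
441914/W(-350, 138) + 158102/(-90738) = 441914/(-1/399) + 158102/(-90738) = 441914*(-399) + 158102*(-1/90738) = -176323686 - 79051/45369 = -7999629389185/45369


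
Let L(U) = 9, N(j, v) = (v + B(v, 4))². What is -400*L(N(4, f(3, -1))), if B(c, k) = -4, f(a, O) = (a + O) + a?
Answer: -3600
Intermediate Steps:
f(a, O) = O + 2*a (f(a, O) = (O + a) + a = O + 2*a)
N(j, v) = (-4 + v)² (N(j, v) = (v - 4)² = (-4 + v)²)
-400*L(N(4, f(3, -1))) = -400*9 = -3600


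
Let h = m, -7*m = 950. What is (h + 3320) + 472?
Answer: 25594/7 ≈ 3656.3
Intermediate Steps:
m = -950/7 (m = -⅐*950 = -950/7 ≈ -135.71)
h = -950/7 ≈ -135.71
(h + 3320) + 472 = (-950/7 + 3320) + 472 = 22290/7 + 472 = 25594/7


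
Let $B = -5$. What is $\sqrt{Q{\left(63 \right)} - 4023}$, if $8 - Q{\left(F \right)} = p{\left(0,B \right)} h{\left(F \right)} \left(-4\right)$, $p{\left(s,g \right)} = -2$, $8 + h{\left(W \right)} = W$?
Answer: $9 i \sqrt{55} \approx 66.746 i$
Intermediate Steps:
$h{\left(W \right)} = -8 + W$
$Q{\left(F \right)} = 72 - 8 F$ ($Q{\left(F \right)} = 8 - - 2 \left(-8 + F\right) \left(-4\right) = 8 - \left(16 - 2 F\right) \left(-4\right) = 8 - \left(-64 + 8 F\right) = 72 - 8 F$)
$\sqrt{Q{\left(63 \right)} - 4023} = \sqrt{\left(72 - 504\right) - 4023} = \sqrt{-432 - 4023} = \sqrt{-4455} = 9 i \sqrt{55}$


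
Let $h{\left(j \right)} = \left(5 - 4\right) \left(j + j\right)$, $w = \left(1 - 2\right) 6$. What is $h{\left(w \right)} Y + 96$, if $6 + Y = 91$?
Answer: $-924$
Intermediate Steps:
$w = -6$ ($w = \left(-1\right) 6 = -6$)
$Y = 85$ ($Y = -6 + 91 = 85$)
$h{\left(j \right)} = 2 j$ ($h{\left(j \right)} = 1 \cdot 2 j = 2 j$)
$h{\left(w \right)} Y + 96 = 2 \left(-6\right) 85 + 96 = \left(-12\right) 85 + 96 = -1020 + 96 = -924$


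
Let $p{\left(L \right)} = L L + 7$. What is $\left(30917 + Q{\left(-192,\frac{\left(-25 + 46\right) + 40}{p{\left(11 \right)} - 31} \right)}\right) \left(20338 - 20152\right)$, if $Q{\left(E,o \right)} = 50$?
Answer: $5759862$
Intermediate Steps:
$p{\left(L \right)} = 7 + L^{2}$ ($p{\left(L \right)} = L^{2} + 7 = 7 + L^{2}$)
$\left(30917 + Q{\left(-192,\frac{\left(-25 + 46\right) + 40}{p{\left(11 \right)} - 31} \right)}\right) \left(20338 - 20152\right) = \left(30917 + 50\right) \left(20338 - 20152\right) = 30967 \cdot 186 = 5759862$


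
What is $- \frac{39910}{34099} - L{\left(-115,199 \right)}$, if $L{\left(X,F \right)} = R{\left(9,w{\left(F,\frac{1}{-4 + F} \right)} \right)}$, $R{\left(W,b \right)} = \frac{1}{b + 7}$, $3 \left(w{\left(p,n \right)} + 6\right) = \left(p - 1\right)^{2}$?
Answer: $- \frac{40124453}{34279987} \approx -1.1705$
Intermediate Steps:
$w{\left(p,n \right)} = -6 + \frac{\left(-1 + p\right)^{2}}{3}$ ($w{\left(p,n \right)} = -6 + \frac{\left(p - 1\right)^{2}}{3} = -6 + \frac{\left(-1 + p\right)^{2}}{3}$)
$R{\left(W,b \right)} = \frac{1}{7 + b}$
$L{\left(X,F \right)} = \frac{1}{1 + \frac{\left(-1 + F\right)^{2}}{3}}$ ($L{\left(X,F \right)} = \frac{1}{7 + \left(-6 + \frac{\left(-1 + F\right)^{2}}{3}\right)} = \frac{1}{1 + \frac{\left(-1 + F\right)^{2}}{3}}$)
$- \frac{39910}{34099} - L{\left(-115,199 \right)} = - \frac{39910}{34099} - \frac{3}{3 + \left(-1 + 199\right)^{2}} = \left(-39910\right) \frac{1}{34099} - \frac{3}{3 + 198^{2}} = - \frac{3070}{2623} - \frac{3}{3 + 39204} = - \frac{3070}{2623} - \frac{3}{39207} = - \frac{3070}{2623} - 3 \cdot \frac{1}{39207} = - \frac{3070}{2623} - \frac{1}{13069} = - \frac{40124453}{34279987}$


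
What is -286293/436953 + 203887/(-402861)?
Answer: -68141773528/58677107511 ≈ -1.1613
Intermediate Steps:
-286293/436953 + 203887/(-402861) = -286293*1/436953 + 203887*(-1/402861) = -95431/145651 - 203887/402861 = -68141773528/58677107511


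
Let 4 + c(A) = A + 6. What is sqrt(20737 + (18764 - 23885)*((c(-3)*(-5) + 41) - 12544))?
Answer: sqrt(64022995) ≈ 8001.4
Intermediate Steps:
c(A) = 2 + A (c(A) = -4 + (A + 6) = -4 + (6 + A) = 2 + A)
sqrt(20737 + (18764 - 23885)*((c(-3)*(-5) + 41) - 12544)) = sqrt(20737 + (18764 - 23885)*(((2 - 3)*(-5) + 41) - 12544)) = sqrt(20737 - 5121*((-1*(-5) + 41) - 12544)) = sqrt(20737 - 5121*((5 + 41) - 12544)) = sqrt(20737 - 5121*(46 - 12544)) = sqrt(20737 - 5121*(-12498)) = sqrt(20737 + 64002258) = sqrt(64022995)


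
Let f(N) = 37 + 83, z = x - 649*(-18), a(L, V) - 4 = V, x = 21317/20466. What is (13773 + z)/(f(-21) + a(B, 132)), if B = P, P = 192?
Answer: 520983347/5239296 ≈ 99.438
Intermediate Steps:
x = 21317/20466 (x = 21317*(1/20466) = 21317/20466 ≈ 1.0416)
B = 192
a(L, V) = 4 + V
z = 239105129/20466 (z = 21317/20466 - 649*(-18) = 21317/20466 - 1*(-11682) = 21317/20466 + 11682 = 239105129/20466 ≈ 11683.)
f(N) = 120
(13773 + z)/(f(-21) + a(B, 132)) = (13773 + 239105129/20466)/(120 + (4 + 132)) = 520983347/(20466*(120 + 136)) = (520983347/20466)/256 = (520983347/20466)*(1/256) = 520983347/5239296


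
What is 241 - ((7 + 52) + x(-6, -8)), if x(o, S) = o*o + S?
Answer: 154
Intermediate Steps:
x(o, S) = S + o² (x(o, S) = o² + S = S + o²)
241 - ((7 + 52) + x(-6, -8)) = 241 - ((7 + 52) + (-8 + (-6)²)) = 241 - (59 + (-8 + 36)) = 241 - (59 + 28) = 241 - 1*87 = 241 - 87 = 154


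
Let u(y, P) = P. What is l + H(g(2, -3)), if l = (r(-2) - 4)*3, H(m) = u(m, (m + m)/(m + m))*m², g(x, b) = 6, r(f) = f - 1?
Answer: 15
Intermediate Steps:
r(f) = -1 + f
H(m) = m² (H(m) = ((m + m)/(m + m))*m² = ((2*m)/((2*m)))*m² = ((2*m)*(1/(2*m)))*m² = 1*m² = m²)
l = -21 (l = ((-1 - 2) - 4)*3 = (-3 - 4)*3 = -7*3 = -21)
l + H(g(2, -3)) = -21 + 6² = -21 + 36 = 15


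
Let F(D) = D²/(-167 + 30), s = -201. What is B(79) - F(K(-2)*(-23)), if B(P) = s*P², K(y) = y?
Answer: -171856301/137 ≈ -1.2544e+6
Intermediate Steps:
B(P) = -201*P²
F(D) = -D²/137 (F(D) = D²/(-137) = -D²/137)
B(79) - F(K(-2)*(-23)) = -201*79² - (-1)*(-2*(-23))²/137 = -201*6241 - (-1)*46²/137 = -1254441 - (-1)*2116/137 = -1254441 - 1*(-2116/137) = -1254441 + 2116/137 = -171856301/137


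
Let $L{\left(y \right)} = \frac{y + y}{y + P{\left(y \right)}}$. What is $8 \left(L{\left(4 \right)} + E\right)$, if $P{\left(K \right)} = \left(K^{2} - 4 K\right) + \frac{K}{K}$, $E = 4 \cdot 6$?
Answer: $\frac{1024}{5} \approx 204.8$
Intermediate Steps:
$E = 24$
$P{\left(K \right)} = 1 + K^{2} - 4 K$ ($P{\left(K \right)} = \left(K^{2} - 4 K\right) + 1 = 1 + K^{2} - 4 K$)
$L{\left(y \right)} = \frac{2 y}{1 + y^{2} - 3 y}$ ($L{\left(y \right)} = \frac{y + y}{y + \left(1 + y^{2} - 4 y\right)} = \frac{2 y}{1 + y^{2} - 3 y}$)
$8 \left(L{\left(4 \right)} + E\right) = 8 \left(2 \cdot 4 \frac{1}{1 + 4^{2} - 12} + 24\right) = 8 \left(2 \cdot 4 \frac{1}{1 + 16 - 12} + 24\right) = 8 \left(2 \cdot 4 \cdot \frac{1}{5} + 24\right) = 8 \left(\frac{8}{5} + 24\right) = 8 \cdot \frac{128}{5} = \frac{1024}{5}$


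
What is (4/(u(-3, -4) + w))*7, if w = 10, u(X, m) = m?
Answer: 14/3 ≈ 4.6667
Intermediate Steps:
(4/(u(-3, -4) + w))*7 = (4/(-4 + 10))*7 = (4/6)*7 = (4*(⅙))*7 = (⅔)*7 = 14/3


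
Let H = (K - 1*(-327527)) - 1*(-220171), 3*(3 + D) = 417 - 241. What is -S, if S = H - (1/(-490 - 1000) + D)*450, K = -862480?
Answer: 50634923/149 ≈ 3.3983e+5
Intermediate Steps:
D = 167/3 (D = -3 + (417 - 241)/3 = -3 + (⅓)*176 = -3 + 176/3 = 167/3 ≈ 55.667)
H = -314782 (H = (-862480 - 1*(-327527)) - 1*(-220171) = (-862480 + 327527) + 220171 = -534953 + 220171 = -314782)
S = -50634923/149 (S = -314782 - (1/(-490 - 1000) + 167/3)*450 = -314782 - (1/(-1490) + 167/3)*450 = -314782 - (-1/1490 + 167/3)*450 = -314782 - 248827*450/4470 = -314782 - 1*3732405/149 = -314782 - 3732405/149 = -50634923/149 ≈ -3.3983e+5)
-S = -1*(-50634923/149) = 50634923/149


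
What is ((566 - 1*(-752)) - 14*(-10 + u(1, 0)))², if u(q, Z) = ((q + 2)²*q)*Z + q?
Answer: 2085136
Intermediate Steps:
u(q, Z) = q + Z*q*(2 + q)² (u(q, Z) = ((2 + q)²*q)*Z + q = (q*(2 + q)²)*Z + q = Z*q*(2 + q)² + q = q + Z*q*(2 + q)²)
((566 - 1*(-752)) - 14*(-10 + u(1, 0)))² = ((566 - 1*(-752)) - 14*(-10 + 1*(1 + 0*(2 + 1)²)))² = ((566 + 752) - 14*(-10 + 1*(1 + 0*3²)))² = (1318 - 14*(-10 + 1*(1 + 0*9)))² = (1318 - 14*(-10 + 1*(1 + 0)))² = (1318 - 14*(-10 + 1*1))² = (1318 - 14*(-10 + 1))² = (1318 - 14*(-9))² = (1318 + 126)² = 1444² = 2085136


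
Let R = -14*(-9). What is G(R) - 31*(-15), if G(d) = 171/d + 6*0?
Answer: 6529/14 ≈ 466.36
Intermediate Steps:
R = 126
G(d) = 171/d (G(d) = 171/d + 0 = 171/d)
G(R) - 31*(-15) = 171/126 - 31*(-15) = 171*(1/126) + 465 = 19/14 + 465 = 6529/14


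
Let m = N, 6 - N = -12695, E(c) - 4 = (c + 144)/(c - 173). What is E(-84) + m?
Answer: 3265125/257 ≈ 12705.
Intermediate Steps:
E(c) = 4 + (144 + c)/(-173 + c) (E(c) = 4 + (c + 144)/(c - 173) = 4 + (144 + c)/(-173 + c))
N = 12701 (N = 6 - 1*(-12695) = 6 + 12695 = 12701)
m = 12701
E(-84) + m = (-548 + 5*(-84))/(-173 - 84) + 12701 = (-548 - 420)/(-257) + 12701 = -1/257*(-968) + 12701 = 968/257 + 12701 = 3265125/257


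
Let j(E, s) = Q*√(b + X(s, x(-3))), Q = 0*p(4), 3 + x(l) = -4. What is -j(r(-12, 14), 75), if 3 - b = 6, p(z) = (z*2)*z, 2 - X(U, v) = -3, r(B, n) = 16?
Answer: 0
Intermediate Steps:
x(l) = -7 (x(l) = -3 - 4 = -7)
X(U, v) = 5 (X(U, v) = 2 - 1*(-3) = 2 + 3 = 5)
p(z) = 2*z² (p(z) = (2*z)*z = 2*z²)
b = -3 (b = 3 - 1*6 = 3 - 6 = -3)
Q = 0 (Q = 0*(2*4²) = 0*(2*16) = 0*32 = 0)
j(E, s) = 0 (j(E, s) = 0*√(-3 + 5) = 0*√2 = 0)
-j(r(-12, 14), 75) = -1*0 = 0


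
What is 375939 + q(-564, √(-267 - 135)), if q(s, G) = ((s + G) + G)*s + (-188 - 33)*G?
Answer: 694035 - 1349*I*√402 ≈ 6.9404e+5 - 27047.0*I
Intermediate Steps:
q(s, G) = -221*G + s*(s + 2*G) (q(s, G) = ((G + s) + G)*s - 221*G = (s + 2*G)*s - 221*G = s*(s + 2*G) - 221*G = -221*G + s*(s + 2*G))
375939 + q(-564, √(-267 - 135)) = 375939 + ((-564)² - 221*√(-267 - 135) + 2*√(-267 - 135)*(-564)) = 375939 + (318096 - 221*I*√402 + 2*√(-402)*(-564)) = 375939 + (318096 - 221*I*√402 + 2*(I*√402)*(-564)) = 375939 + (318096 - 221*I*√402 - 1128*I*√402) = 375939 + (318096 - 1349*I*√402) = 694035 - 1349*I*√402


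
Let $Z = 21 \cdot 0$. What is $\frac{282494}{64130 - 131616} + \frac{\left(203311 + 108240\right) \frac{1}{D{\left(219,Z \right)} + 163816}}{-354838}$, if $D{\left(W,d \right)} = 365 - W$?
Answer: $- \frac{8217753649855925}{1963165990627908} \approx -4.186$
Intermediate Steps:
$Z = 0$
$\frac{282494}{64130 - 131616} + \frac{\left(203311 + 108240\right) \frac{1}{D{\left(219,Z \right)} + 163816}}{-354838} = \frac{282494}{64130 - 131616} + \frac{\left(203311 + 108240\right) \frac{1}{\left(365 - 219\right) + 163816}}{-354838} = \frac{282494}{-67486} + \frac{311551}{\left(365 - 219\right) + 163816} \left(- \frac{1}{354838}\right) = 282494 \left(- \frac{1}{67486}\right) + \frac{311551}{146 + 163816} \left(- \frac{1}{354838}\right) = - \frac{141247}{33743} + \frac{311551}{163962} \left(- \frac{1}{354838}\right) = - \frac{141247}{33743} - \frac{311551}{58179948156} = - \frac{8217753649855925}{1963165990627908}$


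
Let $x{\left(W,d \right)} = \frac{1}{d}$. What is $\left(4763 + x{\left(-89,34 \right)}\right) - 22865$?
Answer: $- \frac{615467}{34} \approx -18102.0$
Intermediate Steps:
$\left(4763 + x{\left(-89,34 \right)}\right) - 22865 = \left(4763 + \frac{1}{34}\right) - 22865 = \frac{161943}{34} - 22865 = - \frac{615467}{34}$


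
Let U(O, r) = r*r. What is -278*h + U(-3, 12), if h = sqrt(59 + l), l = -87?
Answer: 144 - 556*I*sqrt(7) ≈ 144.0 - 1471.0*I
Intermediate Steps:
U(O, r) = r**2
h = 2*I*sqrt(7) (h = sqrt(59 - 87) = sqrt(-28) = 2*I*sqrt(7) ≈ 5.2915*I)
-278*h + U(-3, 12) = -556*I*sqrt(7) + 12**2 = -556*I*sqrt(7) + 144 = 144 - 556*I*sqrt(7)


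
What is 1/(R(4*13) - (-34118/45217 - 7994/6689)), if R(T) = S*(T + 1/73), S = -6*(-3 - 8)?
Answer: 22079325449/75839253710826 ≈ 0.00029113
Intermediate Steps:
S = 66 (S = -6*(-11) = 66)
R(T) = 66/73 + 66*T (R(T) = 66*(T + 1/73) = 66*(1/73 + T) = 66/73 + 66*T)
1/(R(4*13) - (-34118/45217 - 7994/6689)) = 1/((66/73 + 66*(4*13)) - (-34118/45217 - 7994/6689)) = 1/((66/73 + 66*52) - (-34118*1/45217 - 7994*1/6689)) = 1/((66/73 + 3432) - (-34118/45217 - 7994/6689)) = 1/(250602/73 - 1*(-589680000/302456513)) = 1/(250602/73 + 589680000/302456513) = 1/(75839253710826/22079325449) = 22079325449/75839253710826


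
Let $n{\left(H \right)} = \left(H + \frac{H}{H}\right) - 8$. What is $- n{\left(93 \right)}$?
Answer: $-86$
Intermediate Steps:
$n{\left(H \right)} = -7 + H$ ($n{\left(H \right)} = \left(H + 1\right) - 8 = \left(1 + H\right) - 8 = -7 + H$)
$- n{\left(93 \right)} = - (-7 + 93) = \left(-1\right) 86 = -86$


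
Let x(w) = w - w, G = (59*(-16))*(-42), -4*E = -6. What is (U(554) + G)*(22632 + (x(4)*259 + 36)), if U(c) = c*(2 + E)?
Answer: 942694116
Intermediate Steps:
E = 3/2 (E = -¼*(-6) = 3/2 ≈ 1.5000)
U(c) = 7*c/2 (U(c) = c*(2 + 3/2) = c*(7/2) = 7*c/2)
G = 39648 (G = -944*(-42) = 39648)
x(w) = 0
(U(554) + G)*(22632 + (x(4)*259 + 36)) = ((7/2)*554 + 39648)*(22632 + (0*259 + 36)) = (1939 + 39648)*(22632 + (0 + 36)) = 41587*(22632 + 36) = 41587*22668 = 942694116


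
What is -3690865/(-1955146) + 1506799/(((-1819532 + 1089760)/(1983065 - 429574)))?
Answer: -2288300246448608667/713405403356 ≈ -3.2076e+6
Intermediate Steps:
-3690865/(-1955146) + 1506799/(((-1819532 + 1089760)/(1983065 - 429574))) = -3690865*(-1/1955146) + 1506799/((-729772/1553491)) = 3690865/1955146 + 1506799/((-729772*1/1553491)) = 3690865/1955146 + 1506799/(-729772/1553491) = 3690865/1955146 + 1506799*(-1553491/729772) = 3690865/1955146 - 2340798685309/729772 = -2288300246448608667/713405403356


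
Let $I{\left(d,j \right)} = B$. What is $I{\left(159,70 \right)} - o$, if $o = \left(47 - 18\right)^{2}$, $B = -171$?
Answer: $-1012$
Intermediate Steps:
$I{\left(d,j \right)} = -171$
$o = 841$ ($o = 29^{2} = 841$)
$I{\left(159,70 \right)} - o = -171 - 841 = -1012$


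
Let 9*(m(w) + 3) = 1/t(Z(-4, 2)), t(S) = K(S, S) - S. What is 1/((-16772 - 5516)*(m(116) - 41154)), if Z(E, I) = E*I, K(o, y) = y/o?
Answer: 81/74301862208 ≈ 1.0901e-9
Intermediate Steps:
t(S) = 1 - S (t(S) = S/S - S = 1 - S)
m(w) = -242/81 (m(w) = -3 + 1/(9*(1 - (-4)*2)) = -3 + 1/(9*(1 - 1*(-8))) = -3 + 1/(9*(1 + 8)) = -3 + (⅑)/9 = -3 + (⅑)*(⅑) = -3 + 1/81 = -242/81)
1/((-16772 - 5516)*(m(116) - 41154)) = 1/((-16772 - 5516)*(-242/81 - 41154)) = 1/(-22288*(-3333716/81)) = 1/(74301862208/81) = 81/74301862208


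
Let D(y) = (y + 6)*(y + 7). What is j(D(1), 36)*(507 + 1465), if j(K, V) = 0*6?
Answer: 0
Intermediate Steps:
D(y) = (6 + y)*(7 + y)
j(K, V) = 0
j(D(1), 36)*(507 + 1465) = 0*(507 + 1465) = 0*1972 = 0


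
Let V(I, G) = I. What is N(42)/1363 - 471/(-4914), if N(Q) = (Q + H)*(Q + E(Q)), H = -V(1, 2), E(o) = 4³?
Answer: 7332739/2232594 ≈ 3.2844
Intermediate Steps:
E(o) = 64
H = -1 (H = -1*1 = -1)
N(Q) = (-1 + Q)*(64 + Q) (N(Q) = (Q - 1)*(Q + 64) = (-1 + Q)*(64 + Q))
N(42)/1363 - 471/(-4914) = (-64 + 42² + 63*42)/1363 - 471/(-4914) = (-64 + 1764 + 2646)*(1/1363) - 471*(-1/4914) = 4346*(1/1363) + 157/1638 = 4346/1363 + 157/1638 = 7332739/2232594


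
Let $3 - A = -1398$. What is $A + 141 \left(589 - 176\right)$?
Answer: $59634$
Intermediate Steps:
$A = 1401$ ($A = 3 - -1398 = 3 + 1398 = 1401$)
$A + 141 \left(589 - 176\right) = 1401 + 141 \left(589 - 176\right) = 1401 + 141 \cdot 413 = 1401 + 58233 = 59634$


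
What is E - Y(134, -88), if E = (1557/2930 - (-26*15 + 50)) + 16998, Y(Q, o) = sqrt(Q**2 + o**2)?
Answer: 50801897/2930 - 10*sqrt(257) ≈ 17178.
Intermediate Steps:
E = 50801897/2930 (E = (1557*(1/2930) - (-390 + 50)) + 16998 = (1557/2930 - 1*(-340)) + 16998 = (1557/2930 + 340) + 16998 = 997757/2930 + 16998 = 50801897/2930 ≈ 17339.)
E - Y(134, -88) = 50801897/2930 - sqrt(134**2 + (-88)**2) = 50801897/2930 - sqrt(17956 + 7744) = 50801897/2930 - sqrt(25700) = 50801897/2930 - 10*sqrt(257)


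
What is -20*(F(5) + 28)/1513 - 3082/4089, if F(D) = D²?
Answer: -8997406/6186657 ≈ -1.4543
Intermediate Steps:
-20*(F(5) + 28)/1513 - 3082/4089 = -20*(5² + 28)/1513 - 3082/4089 = -20*(25 + 28)*(1/1513) - 3082*1/4089 = -20*53*(1/1513) - 3082/4089 = -1060*1/1513 - 3082/4089 = -1060/1513 - 3082/4089 = -8997406/6186657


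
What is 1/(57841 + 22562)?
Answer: 1/80403 ≈ 1.2437e-5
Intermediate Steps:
1/(57841 + 22562) = 1/80403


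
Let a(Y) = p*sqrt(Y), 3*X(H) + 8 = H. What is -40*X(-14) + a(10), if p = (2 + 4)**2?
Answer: 880/3 + 36*sqrt(10) ≈ 407.18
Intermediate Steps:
X(H) = -8/3 + H/3
p = 36 (p = 6**2 = 36)
a(Y) = 36*sqrt(Y)
-40*X(-14) + a(10) = -40*(-8/3 + (1/3)*(-14)) + 36*sqrt(10) = -40*(-8/3 - 14/3) + 36*sqrt(10) = -40*(-22/3) + 36*sqrt(10) = 880/3 + 36*sqrt(10)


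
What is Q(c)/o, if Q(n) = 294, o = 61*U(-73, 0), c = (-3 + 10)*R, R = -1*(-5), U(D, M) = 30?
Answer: 49/305 ≈ 0.16066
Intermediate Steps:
R = 5
c = 35 (c = (-3 + 10)*5 = 7*5 = 35)
o = 1830 (o = 61*30 = 1830)
Q(c)/o = 294/1830 = 294*(1/1830) = 49/305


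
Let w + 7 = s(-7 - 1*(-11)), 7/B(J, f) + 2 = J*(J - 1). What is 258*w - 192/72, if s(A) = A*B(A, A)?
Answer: -16294/15 ≈ -1086.3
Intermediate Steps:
B(J, f) = 7/(-2 + J*(-1 + J)) (B(J, f) = 7/(-2 + J*(J - 1)) = 7/(-2 + J*(-1 + J)))
s(A) = 7*A/(-2 + A**2 - A) (s(A) = A*(7/(-2 + A**2 - A)) = 7*A/(-2 + A**2 - A))
w = -21/5 (w = -7 + 7*(-7 - 1*(-11))/(-2 + (-7 - 1*(-11))**2 - (-7 - 1*(-11))) = -7 + 7*(-7 + 11)/(-2 + (-7 + 11)**2 - (-7 + 11)) = -7 + 7*4/(-2 + 4**2 - 1*4) = -7 + 7*4/(-2 + 16 - 4) = -7 + 7*4/10 = -7 + 7*4*(1/10) = -7 + 14/5 = -21/5 ≈ -4.2000)
258*w - 192/72 = 258*(-21/5) - 192/72 = -5418/5 - 192*1/72 = -5418/5 - 8/3 = -16294/15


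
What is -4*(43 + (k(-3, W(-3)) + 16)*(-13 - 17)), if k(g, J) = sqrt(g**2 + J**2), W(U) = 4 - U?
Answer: 1748 + 120*sqrt(58) ≈ 2661.9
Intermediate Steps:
k(g, J) = sqrt(J**2 + g**2)
-4*(43 + (k(-3, W(-3)) + 16)*(-13 - 17)) = -4*(43 + (sqrt((4 - 1*(-3))**2 + (-3)**2) + 16)*(-13 - 17)) = -4*(43 + (sqrt((4 + 3)**2 + 9) + 16)*(-30)) = -4*(43 + (sqrt(7**2 + 9) + 16)*(-30)) = -4*(43 + (sqrt(49 + 9) + 16)*(-30)) = -4*(43 + (sqrt(58) + 16)*(-30)) = -4*(43 + (16 + sqrt(58))*(-30)) = -4*(43 + (-480 - 30*sqrt(58))) = -4*(-437 - 30*sqrt(58)) = 1748 + 120*sqrt(58)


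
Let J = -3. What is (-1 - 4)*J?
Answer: 15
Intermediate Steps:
(-1 - 4)*J = (-1 - 4)*(-3) = -5*(-3) = 15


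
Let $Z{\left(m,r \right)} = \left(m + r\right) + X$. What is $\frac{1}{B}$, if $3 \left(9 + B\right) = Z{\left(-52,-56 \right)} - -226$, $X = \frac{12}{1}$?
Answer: $\frac{3}{103} \approx 0.029126$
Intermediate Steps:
$X = 12$ ($X = 12 \cdot 1 = 12$)
$Z{\left(m,r \right)} = 12 + m + r$ ($Z{\left(m,r \right)} = \left(m + r\right) + 12 = 12 + m + r$)
$B = \frac{103}{3}$ ($B = -9 + \frac{\left(12 - 52 - 56\right) - -226}{3} = -9 + \frac{-96 + 226}{3} = -9 + \frac{1}{3} \cdot 130 = -9 + \frac{130}{3} = \frac{103}{3} \approx 34.333$)
$\frac{1}{B} = \frac{1}{\frac{103}{3}} = \frac{3}{103}$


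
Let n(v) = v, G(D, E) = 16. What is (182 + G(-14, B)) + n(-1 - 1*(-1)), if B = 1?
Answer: 198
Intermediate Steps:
(182 + G(-14, B)) + n(-1 - 1*(-1)) = (182 + 16) + (-1 - 1*(-1)) = 198 + (-1 + 1) = 198 + 0 = 198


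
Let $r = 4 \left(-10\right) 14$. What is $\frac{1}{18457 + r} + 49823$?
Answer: $\frac{891682232}{17897} \approx 49823.0$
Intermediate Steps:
$r = -560$ ($r = \left(-40\right) 14 = -560$)
$\frac{1}{18457 + r} + 49823 = \frac{1}{18457 - 560} + 49823 = \frac{1}{17897} + 49823 = \frac{891682232}{17897}$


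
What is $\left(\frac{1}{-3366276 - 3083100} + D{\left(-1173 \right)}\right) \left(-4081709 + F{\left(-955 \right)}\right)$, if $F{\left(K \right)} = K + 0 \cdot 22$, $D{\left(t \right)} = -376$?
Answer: $\frac{412513285246847}{268724} \approx 1.5351 \cdot 10^{9}$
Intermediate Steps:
$F{\left(K \right)} = K$ ($F{\left(K \right)} = K + 0 = K$)
$\left(\frac{1}{-3366276 - 3083100} + D{\left(-1173 \right)}\right) \left(-4081709 + F{\left(-955 \right)}\right) = \left(\frac{1}{-3366276 - 3083100} - 376\right) \left(-4081709 - 955\right) = \left(\frac{1}{-6449376} - 376\right) \left(-4082664\right) = \left(- \frac{1}{6449376} - 376\right) \left(-4082664\right) = \left(- \frac{2424965377}{6449376}\right) \left(-4082664\right) = \frac{412513285246847}{268724}$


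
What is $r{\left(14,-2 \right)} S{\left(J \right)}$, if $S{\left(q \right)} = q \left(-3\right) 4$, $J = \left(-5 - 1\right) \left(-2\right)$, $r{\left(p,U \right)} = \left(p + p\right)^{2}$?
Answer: $-112896$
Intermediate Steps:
$r{\left(p,U \right)} = 4 p^{2}$ ($r{\left(p,U \right)} = \left(2 p\right)^{2} = 4 p^{2}$)
$J = 12$ ($J = \left(-6\right) \left(-2\right) = 12$)
$S{\left(q \right)} = - 12 q$ ($S{\left(q \right)} = - 3 q 4 = - 12 q$)
$r{\left(14,-2 \right)} S{\left(J \right)} = 4 \cdot 14^{2} \left(\left(-12\right) 12\right) = 4 \cdot 196 \left(-144\right) = 784 \left(-144\right) = -112896$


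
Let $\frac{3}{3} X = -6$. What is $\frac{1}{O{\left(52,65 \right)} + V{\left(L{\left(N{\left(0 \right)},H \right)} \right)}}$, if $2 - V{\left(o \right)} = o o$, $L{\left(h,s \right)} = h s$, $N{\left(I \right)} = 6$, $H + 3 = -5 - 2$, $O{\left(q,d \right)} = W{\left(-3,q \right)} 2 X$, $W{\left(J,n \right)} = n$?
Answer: $- \frac{1}{4222} \approx -0.00023685$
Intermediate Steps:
$X = -6$
$O{\left(q,d \right)} = - 12 q$ ($O{\left(q,d \right)} = q 2 \left(-6\right) = 2 q \left(-6\right) = - 12 q$)
$H = -10$ ($H = -3 - 7 = -10$)
$V{\left(o \right)} = 2 - o^{2}$ ($V{\left(o \right)} = 2 - o o = 2 - o^{2}$)
$\frac{1}{O{\left(52,65 \right)} + V{\left(L{\left(N{\left(0 \right)},H \right)} \right)}} = \frac{1}{\left(-12\right) 52 + \left(2 - \left(6 \left(-10\right)\right)^{2}\right)} = \frac{1}{-624 + \left(2 - \left(-60\right)^{2}\right)} = \frac{1}{-624 + \left(2 - 3600\right)} = \frac{1}{-624 - 3598} = \frac{1}{-4222} = - \frac{1}{4222}$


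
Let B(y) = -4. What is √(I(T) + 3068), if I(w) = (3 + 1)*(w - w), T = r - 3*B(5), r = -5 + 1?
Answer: 2*√767 ≈ 55.390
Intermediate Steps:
r = -4
T = 8 (T = -4 - 3*(-4) = -4 + 12 = 8)
I(w) = 0 (I(w) = 4*0 = 0)
√(I(T) + 3068) = √(0 + 3068) = √3068 = 2*√767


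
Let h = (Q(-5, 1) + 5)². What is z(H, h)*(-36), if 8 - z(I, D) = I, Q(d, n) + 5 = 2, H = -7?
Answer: -540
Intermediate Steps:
Q(d, n) = -3 (Q(d, n) = -5 + 2 = -3)
h = 4 (h = (-3 + 5)² = 2² = 4)
z(I, D) = 8 - I
z(H, h)*(-36) = (8 - 1*(-7))*(-36) = (8 + 7)*(-36) = 15*(-36) = -540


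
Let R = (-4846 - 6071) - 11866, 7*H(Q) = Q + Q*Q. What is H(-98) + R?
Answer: -21425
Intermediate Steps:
H(Q) = Q/7 + Q²/7 (H(Q) = (Q + Q*Q)/7 = (Q + Q²)/7 = Q/7 + Q²/7)
R = -22783 (R = -10917 - 11866 = -22783)
H(-98) + R = (⅐)*(-98)*(1 - 98) - 22783 = (⅐)*(-98)*(-97) - 22783 = 1358 - 22783 = -21425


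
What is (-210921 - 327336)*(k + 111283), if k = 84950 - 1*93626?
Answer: -55228935999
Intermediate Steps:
k = -8676 (k = 84950 - 93626 = -8676)
(-210921 - 327336)*(k + 111283) = (-210921 - 327336)*(-8676 + 111283) = -538257*102607 = -55228935999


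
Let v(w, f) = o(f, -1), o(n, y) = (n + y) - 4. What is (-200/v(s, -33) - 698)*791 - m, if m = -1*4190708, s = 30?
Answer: 69212310/19 ≈ 3.6428e+6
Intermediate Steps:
o(n, y) = -4 + n + y
v(w, f) = -5 + f (v(w, f) = -4 + f - 1 = -5 + f)
m = -4190708
(-200/v(s, -33) - 698)*791 - m = (-200/(-5 - 33) - 698)*791 - 1*(-4190708) = (-200/(-38) - 698)*791 + 4190708 = (-200*(-1/38) - 698)*791 + 4190708 = (100/19 - 698)*791 + 4190708 = -13162/19*791 + 4190708 = -10411142/19 + 4190708 = 69212310/19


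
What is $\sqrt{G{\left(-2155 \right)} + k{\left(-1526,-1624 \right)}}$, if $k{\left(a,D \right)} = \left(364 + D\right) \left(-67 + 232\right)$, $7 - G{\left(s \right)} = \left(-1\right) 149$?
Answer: $8 i \sqrt{3246} \approx 455.79 i$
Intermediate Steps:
$G{\left(s \right)} = 156$ ($G{\left(s \right)} = 7 - \left(-1\right) 149 = 7 - -149 = 7 + 149 = 156$)
$k{\left(a,D \right)} = 60060 + 165 D$ ($k{\left(a,D \right)} = \left(364 + D\right) 165 = 60060 + 165 D$)
$\sqrt{G{\left(-2155 \right)} + k{\left(-1526,-1624 \right)}} = \sqrt{156 + \left(60060 + 165 \left(-1624\right)\right)} = \sqrt{156 + \left(60060 - 267960\right)} = \sqrt{156 - 207900} = \sqrt{-207744} = 8 i \sqrt{3246}$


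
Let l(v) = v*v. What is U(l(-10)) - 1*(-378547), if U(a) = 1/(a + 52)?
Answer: 57539145/152 ≈ 3.7855e+5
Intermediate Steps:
l(v) = v²
U(a) = 1/(52 + a)
U(l(-10)) - 1*(-378547) = 1/(52 + (-10)²) - 1*(-378547) = 1/(52 + 100) + 378547 = 1/152 + 378547 = 57539145/152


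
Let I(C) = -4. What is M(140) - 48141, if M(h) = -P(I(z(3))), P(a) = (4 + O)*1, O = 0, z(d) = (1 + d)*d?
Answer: -48145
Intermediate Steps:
z(d) = d*(1 + d)
P(a) = 4 (P(a) = (4 + 0)*1 = 4*1 = 4)
M(h) = -4 (M(h) = -1*4 = -4)
M(140) - 48141 = -4 - 48141 = -48145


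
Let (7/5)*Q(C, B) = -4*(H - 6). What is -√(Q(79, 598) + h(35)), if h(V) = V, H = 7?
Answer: -15*√7/7 ≈ -5.6695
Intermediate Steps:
Q(C, B) = -20/7 (Q(C, B) = 5*(-4*(7 - 6))/7 = 5*(-4*1)/7 = (5/7)*(-4) = -20/7)
-√(Q(79, 598) + h(35)) = -√(-20/7 + 35) = -√(225/7) = -15*√7/7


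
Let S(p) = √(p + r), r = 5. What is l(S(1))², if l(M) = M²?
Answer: 36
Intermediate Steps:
S(p) = √(5 + p) (S(p) = √(p + 5) = √(5 + p))
l(S(1))² = ((√(5 + 1))²)² = ((√6)²)² = 6² = 36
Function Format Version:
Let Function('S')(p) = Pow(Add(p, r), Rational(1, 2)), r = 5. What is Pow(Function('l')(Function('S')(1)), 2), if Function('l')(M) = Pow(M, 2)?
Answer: 36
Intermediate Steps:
Function('S')(p) = Pow(Add(5, p), Rational(1, 2)) (Function('S')(p) = Pow(Add(p, 5), Rational(1, 2)) = Pow(Add(5, p), Rational(1, 2)))
Pow(Function('l')(Function('S')(1)), 2) = Pow(Pow(Pow(Add(5, 1), Rational(1, 2)), 2), 2) = Pow(Pow(Pow(6, Rational(1, 2)), 2), 2) = Pow(6, 2) = 36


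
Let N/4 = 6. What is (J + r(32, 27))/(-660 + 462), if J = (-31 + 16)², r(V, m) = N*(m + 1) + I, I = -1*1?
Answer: -448/99 ≈ -4.5253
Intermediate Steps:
N = 24 (N = 4*6 = 24)
I = -1
r(V, m) = 23 + 24*m (r(V, m) = 24*(m + 1) - 1 = 24*(1 + m) - 1 = (24 + 24*m) - 1 = 23 + 24*m)
J = 225 (J = (-15)² = 225)
(J + r(32, 27))/(-660 + 462) = (225 + (23 + 24*27))/(-660 + 462) = (225 + (23 + 648))/(-198) = (225 + 671)*(-1/198) = 896*(-1/198) = -448/99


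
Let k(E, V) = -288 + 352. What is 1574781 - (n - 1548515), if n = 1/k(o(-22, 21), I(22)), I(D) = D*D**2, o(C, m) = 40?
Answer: 199890943/64 ≈ 3.1233e+6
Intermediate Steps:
I(D) = D**3
k(E, V) = 64
n = 1/64 ≈ 0.015625
1574781 - (n - 1548515) = 1574781 - (1/64 - 1548515) = 1574781 - 1*(-99104959/64) = 1574781 + 99104959/64 = 199890943/64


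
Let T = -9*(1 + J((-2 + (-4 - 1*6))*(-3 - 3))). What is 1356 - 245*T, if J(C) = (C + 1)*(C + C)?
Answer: 23182521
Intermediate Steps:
J(C) = 2*C*(1 + C) (J(C) = (1 + C)*(2*C) = 2*C*(1 + C))
T = -94617 (T = -9*(1 + 2*((-2 + (-4 - 1*6))*(-3 - 3))*(1 + (-2 + (-4 - 1*6))*(-3 - 3))) = -9*(1 + 2*((-2 + (-4 - 6))*(-6))*(1 + (-2 + (-4 - 6))*(-6))) = -9*(1 + 2*((-2 - 10)*(-6))*(1 + (-2 - 10)*(-6))) = -9*(1 + 2*(-12*(-6))*(1 - 12*(-6))) = -9*(1 + 2*72*(1 + 72)) = -9*(1 + 2*72*73) = -9*(1 + 10512) = -9*10513 = -94617)
1356 - 245*T = 1356 - 245*(-94617) = 1356 + 23181165 = 23182521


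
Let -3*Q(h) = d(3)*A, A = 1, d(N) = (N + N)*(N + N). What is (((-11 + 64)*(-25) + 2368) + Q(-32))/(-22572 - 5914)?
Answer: -1031/28486 ≈ -0.036193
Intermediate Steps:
d(N) = 4*N**2 (d(N) = (2*N)*(2*N) = 4*N**2)
Q(h) = -12 (Q(h) = -4*3**2/3 = -4*9/3 = -12)
(((-11 + 64)*(-25) + 2368) + Q(-32))/(-22572 - 5914) = (((-11 + 64)*(-25) + 2368) - 12)/(-22572 - 5914) = ((53*(-25) + 2368) - 12)/(-28486) = ((-1325 + 2368) - 12)*(-1/28486) = (1043 - 12)*(-1/28486) = 1031*(-1/28486) = -1031/28486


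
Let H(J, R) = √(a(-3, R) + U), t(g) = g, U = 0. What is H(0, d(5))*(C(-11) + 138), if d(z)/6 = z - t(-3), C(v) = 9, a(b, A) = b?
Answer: 147*I*√3 ≈ 254.61*I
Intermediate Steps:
d(z) = 18 + 6*z (d(z) = 6*(z - 1*(-3)) = 6*(z + 3) = 6*(3 + z) = 18 + 6*z)
H(J, R) = I*√3 (H(J, R) = √(-3 + 0) = √(-3) = I*√3)
H(0, d(5))*(C(-11) + 138) = (I*√3)*(9 + 138) = (I*√3)*147 = 147*I*√3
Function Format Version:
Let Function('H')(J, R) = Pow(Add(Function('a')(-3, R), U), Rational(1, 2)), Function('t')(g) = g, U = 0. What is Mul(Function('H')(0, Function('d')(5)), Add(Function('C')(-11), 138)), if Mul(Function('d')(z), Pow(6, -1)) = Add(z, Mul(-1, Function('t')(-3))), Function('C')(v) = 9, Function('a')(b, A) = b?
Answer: Mul(147, I, Pow(3, Rational(1, 2))) ≈ Mul(254.61, I)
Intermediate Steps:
Function('d')(z) = Add(18, Mul(6, z)) (Function('d')(z) = Mul(6, Add(z, Mul(-1, -3))) = Mul(6, Add(z, 3)) = Mul(6, Add(3, z)) = Add(18, Mul(6, z)))
Function('H')(J, R) = Mul(I, Pow(3, Rational(1, 2))) (Function('H')(J, R) = Pow(Add(-3, 0), Rational(1, 2)) = Pow(-3, Rational(1, 2)) = Mul(I, Pow(3, Rational(1, 2))))
Mul(Function('H')(0, Function('d')(5)), Add(Function('C')(-11), 138)) = Mul(Mul(I, Pow(3, Rational(1, 2))), Add(9, 138)) = Mul(Mul(I, Pow(3, Rational(1, 2))), 147) = Mul(147, I, Pow(3, Rational(1, 2)))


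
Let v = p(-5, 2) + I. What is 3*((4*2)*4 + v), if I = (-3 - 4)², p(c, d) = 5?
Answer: 258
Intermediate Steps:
I = 49 (I = (-7)² = 49)
v = 54 (v = 5 + 49 = 54)
3*((4*2)*4 + v) = 3*((4*2)*4 + 54) = 3*(8*4 + 54) = 3*(32 + 54) = 3*86 = 258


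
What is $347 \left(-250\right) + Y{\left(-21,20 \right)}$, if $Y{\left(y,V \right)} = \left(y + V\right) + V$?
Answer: $-86731$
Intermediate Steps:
$Y{\left(y,V \right)} = y + 2 V$ ($Y{\left(y,V \right)} = \left(V + y\right) + V = y + 2 V$)
$347 \left(-250\right) + Y{\left(-21,20 \right)} = 347 \left(-250\right) + \left(-21 + 2 \cdot 20\right) = -86750 + \left(-21 + 40\right) = -86750 + 19 = -86731$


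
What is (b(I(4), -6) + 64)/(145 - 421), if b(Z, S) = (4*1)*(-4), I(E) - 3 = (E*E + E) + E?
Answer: -4/23 ≈ -0.17391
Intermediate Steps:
I(E) = 3 + E² + 2*E (I(E) = 3 + ((E*E + E) + E) = 3 + ((E² + E) + E) = 3 + ((E + E²) + E) = 3 + (E² + 2*E) = 3 + E² + 2*E)
b(Z, S) = -16 (b(Z, S) = 4*(-4) = -16)
(b(I(4), -6) + 64)/(145 - 421) = (-16 + 64)/(145 - 421) = 48/(-276) = 48*(-1/276) = -4/23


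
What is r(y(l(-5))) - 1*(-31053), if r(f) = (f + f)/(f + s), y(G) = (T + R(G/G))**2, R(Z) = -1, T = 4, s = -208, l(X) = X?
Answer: 6179529/199 ≈ 31053.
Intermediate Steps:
y(G) = 9 (y(G) = (4 - 1)**2 = 3**2 = 9)
r(f) = 2*f/(-208 + f) (r(f) = (f + f)/(f - 208) = (2*f)/(-208 + f) = 2*f/(-208 + f))
r(y(l(-5))) - 1*(-31053) = 2*9/(-208 + 9) - 1*(-31053) = 2*9/(-199) + 31053 = 2*9*(-1/199) + 31053 = -18/199 + 31053 = 6179529/199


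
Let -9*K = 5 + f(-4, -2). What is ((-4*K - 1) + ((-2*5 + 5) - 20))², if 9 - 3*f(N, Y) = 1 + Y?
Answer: 362404/729 ≈ 497.13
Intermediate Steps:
f(N, Y) = 8/3 - Y/3 (f(N, Y) = 3 - (1 + Y)/3 = 3 + (-⅓ - Y/3) = 8/3 - Y/3)
K = -25/27 (K = -(5 + (8/3 - ⅓*(-2)))/9 = -(5 + (8/3 + ⅔))/9 = -(5 + 10/3)/9 = -⅑*25/3 = -25/27 ≈ -0.92593)
((-4*K - 1) + ((-2*5 + 5) - 20))² = ((-4*(-25/27) - 1) + ((-2*5 + 5) - 20))² = ((100/27 - 1) + ((-10 + 5) - 20))² = (73/27 + (-5 - 20))² = (73/27 - 25)² = (-602/27)² = 362404/729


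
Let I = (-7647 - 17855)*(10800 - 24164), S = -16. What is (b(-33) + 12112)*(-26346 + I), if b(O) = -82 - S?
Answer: 4105064573572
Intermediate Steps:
b(O) = -66 (b(O) = -82 - 1*(-16) = -82 + 16 = -66)
I = 340808728 (I = -25502*(-13364) = 340808728)
(b(-33) + 12112)*(-26346 + I) = (-66 + 12112)*(-26346 + 340808728) = 12046*340782382 = 4105064573572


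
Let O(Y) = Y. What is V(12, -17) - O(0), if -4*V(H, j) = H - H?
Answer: 0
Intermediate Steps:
V(H, j) = 0 (V(H, j) = -(H - H)/4 = -1/4*0 = 0)
V(12, -17) - O(0) = 0 - 1*0 = 0 + 0 = 0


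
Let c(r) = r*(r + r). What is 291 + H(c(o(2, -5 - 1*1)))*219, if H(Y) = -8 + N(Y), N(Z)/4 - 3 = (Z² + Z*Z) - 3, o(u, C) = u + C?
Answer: 1792587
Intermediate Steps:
o(u, C) = C + u
c(r) = 2*r² (c(r) = r*(2*r) = 2*r²)
N(Z) = 8*Z² (N(Z) = 12 + 4*((Z² + Z*Z) - 3) = 12 + 4*((Z² + Z²) - 3) = 12 + 4*(2*Z² - 3) = 12 + 4*(-3 + 2*Z²) = 12 + (-12 + 8*Z²) = 8*Z²)
H(Y) = -8 + 8*Y²
291 + H(c(o(2, -5 - 1*1)))*219 = 291 + (-8 + 8*(2*((-5 - 1*1) + 2)²)²)*219 = 291 + (-8 + 8*(2*((-5 - 1) + 2)²)²)*219 = 291 + (-8 + 8*(2*(-6 + 2)²)²)*219 = 291 + (-8 + 8*(2*(-4)²)²)*219 = 291 + (-8 + 8*(2*16)²)*219 = 291 + (-8 + 8*32²)*219 = 291 + (-8 + 8*1024)*219 = 291 + (-8 + 8192)*219 = 291 + 8184*219 = 291 + 1792296 = 1792587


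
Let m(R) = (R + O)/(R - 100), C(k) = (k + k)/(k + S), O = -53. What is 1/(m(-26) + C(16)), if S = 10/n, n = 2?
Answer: 126/271 ≈ 0.46494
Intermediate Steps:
S = 5 (S = 10/2 = 10*(½) = 5)
C(k) = 2*k/(5 + k) (C(k) = (k + k)/(k + 5) = (2*k)/(5 + k) = 2*k/(5 + k))
m(R) = (-53 + R)/(-100 + R) (m(R) = (R - 53)/(R - 100) = (-53 + R)/(-100 + R))
1/(m(-26) + C(16)) = 1/((-53 - 26)/(-100 - 26) + 2*16/(5 + 16)) = 1/(-79/(-126) + 2*16/21) = 1/(-1/126*(-79) + 2*16*(1/21)) = 1/(79/126 + 32/21) = 1/(271/126) = 126/271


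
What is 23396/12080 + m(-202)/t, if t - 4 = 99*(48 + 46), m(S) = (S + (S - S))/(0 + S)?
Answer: 5445721/2811620 ≈ 1.9369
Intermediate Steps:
m(S) = 1 (m(S) = (S + 0)/S = S/S = 1)
t = 9310 (t = 4 + 99*(48 + 46) = 4 + 99*94 = 4 + 9306 = 9310)
23396/12080 + m(-202)/t = 23396/12080 + 1/9310 = 23396*(1/12080) + 1*(1/9310) = 5849/3020 + 1/9310 = 5445721/2811620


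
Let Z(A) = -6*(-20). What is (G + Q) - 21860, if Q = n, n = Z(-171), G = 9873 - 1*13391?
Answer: -25258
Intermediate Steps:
Z(A) = 120
G = -3518 (G = 9873 - 13391 = -3518)
n = 120
Q = 120
(G + Q) - 21860 = (-3518 + 120) - 21860 = -3398 - 21860 = -25258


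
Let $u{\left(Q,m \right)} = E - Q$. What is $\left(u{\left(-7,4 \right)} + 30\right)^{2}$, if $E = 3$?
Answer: $1600$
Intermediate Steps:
$u{\left(Q,m \right)} = 3 - Q$
$\left(u{\left(-7,4 \right)} + 30\right)^{2} = \left(\left(3 - -7\right) + 30\right)^{2} = \left(\left(3 + 7\right) + 30\right)^{2} = \left(10 + 30\right)^{2} = 40^{2} = 1600$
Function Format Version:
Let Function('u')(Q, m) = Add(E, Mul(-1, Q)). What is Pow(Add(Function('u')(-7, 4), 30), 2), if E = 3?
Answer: 1600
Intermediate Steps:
Function('u')(Q, m) = Add(3, Mul(-1, Q))
Pow(Add(Function('u')(-7, 4), 30), 2) = Pow(Add(Add(3, Mul(-1, -7)), 30), 2) = Pow(Add(Add(3, 7), 30), 2) = Pow(Add(10, 30), 2) = Pow(40, 2) = 1600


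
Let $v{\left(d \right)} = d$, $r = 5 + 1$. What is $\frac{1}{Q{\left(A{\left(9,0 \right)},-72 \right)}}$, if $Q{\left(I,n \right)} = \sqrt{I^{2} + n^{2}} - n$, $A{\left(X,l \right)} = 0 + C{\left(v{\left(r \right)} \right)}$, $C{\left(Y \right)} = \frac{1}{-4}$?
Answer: $-1152 + 4 \sqrt{82945} \approx 0.0069444$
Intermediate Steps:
$r = 6$
$C{\left(Y \right)} = - \frac{1}{4}$
$A{\left(X,l \right)} = - \frac{1}{4}$ ($A{\left(X,l \right)} = 0 - \frac{1}{4} = - \frac{1}{4}$)
$\frac{1}{Q{\left(A{\left(9,0 \right)},-72 \right)}} = \frac{1}{\sqrt{\left(- \frac{1}{4}\right)^{2} + \left(-72\right)^{2}} - -72} = \frac{1}{\sqrt{\frac{1}{16} + 5184} + 72} = \frac{1}{\sqrt{\frac{82945}{16}} + 72} = \frac{1}{\frac{\sqrt{82945}}{4} + 72} = \frac{1}{72 + \frac{\sqrt{82945}}{4}}$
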